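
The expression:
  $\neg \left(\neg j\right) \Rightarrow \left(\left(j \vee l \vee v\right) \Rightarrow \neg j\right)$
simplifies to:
$\neg j$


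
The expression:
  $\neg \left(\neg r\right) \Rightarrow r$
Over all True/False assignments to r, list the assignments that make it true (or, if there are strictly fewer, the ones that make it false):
is always true.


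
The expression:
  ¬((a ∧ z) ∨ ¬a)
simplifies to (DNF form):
a ∧ ¬z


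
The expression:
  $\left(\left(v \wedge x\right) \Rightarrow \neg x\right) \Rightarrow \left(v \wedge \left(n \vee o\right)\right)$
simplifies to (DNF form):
$\left(n \wedge v\right) \vee \left(o \wedge v\right) \vee \left(v \wedge x\right)$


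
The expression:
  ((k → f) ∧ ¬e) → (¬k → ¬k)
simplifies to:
True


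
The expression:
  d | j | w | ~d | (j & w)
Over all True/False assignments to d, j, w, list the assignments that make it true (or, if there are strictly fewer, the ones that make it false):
is always true.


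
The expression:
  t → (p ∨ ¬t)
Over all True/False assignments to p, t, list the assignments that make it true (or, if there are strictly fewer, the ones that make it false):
is false only for:
  p=False, t=True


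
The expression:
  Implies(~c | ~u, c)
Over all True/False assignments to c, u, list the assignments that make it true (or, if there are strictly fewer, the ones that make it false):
is true only for:
  c=True, u=False;
  c=True, u=True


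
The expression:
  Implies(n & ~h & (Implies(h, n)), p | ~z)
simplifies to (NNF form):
h | p | ~n | ~z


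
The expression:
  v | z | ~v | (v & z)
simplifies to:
True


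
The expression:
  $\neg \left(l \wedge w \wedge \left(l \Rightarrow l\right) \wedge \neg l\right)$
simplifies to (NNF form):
$\text{True}$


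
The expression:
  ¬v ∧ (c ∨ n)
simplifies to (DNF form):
(c ∧ ¬v) ∨ (n ∧ ¬v)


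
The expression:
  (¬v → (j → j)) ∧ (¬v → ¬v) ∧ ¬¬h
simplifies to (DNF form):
h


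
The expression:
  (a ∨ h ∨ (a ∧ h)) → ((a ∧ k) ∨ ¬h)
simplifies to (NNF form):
(a ∧ k) ∨ ¬h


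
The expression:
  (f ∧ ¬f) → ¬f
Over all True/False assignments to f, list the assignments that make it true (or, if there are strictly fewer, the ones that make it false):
is always true.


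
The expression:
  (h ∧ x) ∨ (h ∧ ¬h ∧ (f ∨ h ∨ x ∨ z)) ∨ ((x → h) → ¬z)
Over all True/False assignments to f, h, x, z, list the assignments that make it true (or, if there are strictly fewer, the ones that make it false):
is false only for:
  f=False, h=False, x=False, z=True;
  f=False, h=True, x=False, z=True;
  f=True, h=False, x=False, z=True;
  f=True, h=True, x=False, z=True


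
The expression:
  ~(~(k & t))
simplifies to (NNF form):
k & t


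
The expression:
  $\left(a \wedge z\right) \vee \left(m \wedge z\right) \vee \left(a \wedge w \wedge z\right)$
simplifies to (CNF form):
$z \wedge \left(a \vee m\right)$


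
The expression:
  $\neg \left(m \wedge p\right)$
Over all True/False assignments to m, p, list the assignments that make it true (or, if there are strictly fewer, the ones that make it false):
is false only for:
  m=True, p=True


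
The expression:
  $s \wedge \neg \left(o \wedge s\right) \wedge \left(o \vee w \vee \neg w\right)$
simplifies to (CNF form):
$s \wedge \neg o$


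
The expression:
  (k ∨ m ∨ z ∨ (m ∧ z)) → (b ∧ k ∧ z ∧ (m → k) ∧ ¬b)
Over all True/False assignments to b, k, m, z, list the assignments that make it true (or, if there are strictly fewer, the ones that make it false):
is true only for:
  b=False, k=False, m=False, z=False;
  b=True, k=False, m=False, z=False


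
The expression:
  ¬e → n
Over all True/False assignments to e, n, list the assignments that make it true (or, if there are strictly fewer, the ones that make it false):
is false only for:
  e=False, n=False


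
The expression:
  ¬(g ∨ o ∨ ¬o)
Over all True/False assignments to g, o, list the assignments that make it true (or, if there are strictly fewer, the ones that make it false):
is never true.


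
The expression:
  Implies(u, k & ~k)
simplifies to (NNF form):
~u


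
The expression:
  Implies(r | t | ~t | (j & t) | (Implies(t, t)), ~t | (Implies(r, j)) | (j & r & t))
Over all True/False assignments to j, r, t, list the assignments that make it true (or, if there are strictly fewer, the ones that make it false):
is false only for:
  j=False, r=True, t=True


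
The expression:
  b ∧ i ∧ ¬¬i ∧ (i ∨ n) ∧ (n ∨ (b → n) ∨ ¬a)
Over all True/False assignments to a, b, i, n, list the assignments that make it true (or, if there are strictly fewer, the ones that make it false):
is true only for:
  a=False, b=True, i=True, n=False;
  a=False, b=True, i=True, n=True;
  a=True, b=True, i=True, n=True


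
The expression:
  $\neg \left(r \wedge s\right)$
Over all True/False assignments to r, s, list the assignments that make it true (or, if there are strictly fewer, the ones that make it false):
is false only for:
  r=True, s=True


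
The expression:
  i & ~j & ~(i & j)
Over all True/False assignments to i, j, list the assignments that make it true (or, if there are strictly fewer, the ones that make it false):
is true only for:
  i=True, j=False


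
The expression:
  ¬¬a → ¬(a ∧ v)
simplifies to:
¬a ∨ ¬v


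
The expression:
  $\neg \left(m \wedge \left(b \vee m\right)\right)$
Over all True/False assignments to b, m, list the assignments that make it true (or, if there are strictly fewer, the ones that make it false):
is true only for:
  b=False, m=False;
  b=True, m=False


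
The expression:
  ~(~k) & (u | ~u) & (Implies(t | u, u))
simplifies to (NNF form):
k & (u | ~t)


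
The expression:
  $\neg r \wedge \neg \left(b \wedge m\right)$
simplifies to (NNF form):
$\neg r \wedge \left(\neg b \vee \neg m\right)$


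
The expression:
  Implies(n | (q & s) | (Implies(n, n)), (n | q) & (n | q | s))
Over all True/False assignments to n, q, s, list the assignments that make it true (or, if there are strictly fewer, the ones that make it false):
is false only for:
  n=False, q=False, s=False;
  n=False, q=False, s=True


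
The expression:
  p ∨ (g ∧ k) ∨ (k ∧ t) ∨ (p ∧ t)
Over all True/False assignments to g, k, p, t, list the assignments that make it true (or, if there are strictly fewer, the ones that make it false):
is false only for:
  g=False, k=False, p=False, t=False;
  g=False, k=False, p=False, t=True;
  g=False, k=True, p=False, t=False;
  g=True, k=False, p=False, t=False;
  g=True, k=False, p=False, t=True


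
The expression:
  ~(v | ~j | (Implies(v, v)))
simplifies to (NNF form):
False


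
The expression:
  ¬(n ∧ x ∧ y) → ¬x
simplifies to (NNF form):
(n ∧ y) ∨ ¬x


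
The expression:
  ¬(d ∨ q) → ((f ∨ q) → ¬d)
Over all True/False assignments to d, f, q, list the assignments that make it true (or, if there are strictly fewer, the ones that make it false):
is always true.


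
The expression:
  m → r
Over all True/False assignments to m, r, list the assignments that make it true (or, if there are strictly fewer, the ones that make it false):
is false only for:
  m=True, r=False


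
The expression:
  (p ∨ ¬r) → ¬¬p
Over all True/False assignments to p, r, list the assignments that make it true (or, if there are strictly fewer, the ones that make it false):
is false only for:
  p=False, r=False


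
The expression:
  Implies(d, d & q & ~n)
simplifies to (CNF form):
(q | ~d) & (~d | ~n)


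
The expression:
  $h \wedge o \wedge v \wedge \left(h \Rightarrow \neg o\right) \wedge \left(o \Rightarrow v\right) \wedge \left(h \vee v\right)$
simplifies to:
$\text{False}$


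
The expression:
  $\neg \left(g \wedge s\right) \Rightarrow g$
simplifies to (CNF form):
$g$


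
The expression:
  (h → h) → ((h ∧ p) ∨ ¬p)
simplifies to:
h ∨ ¬p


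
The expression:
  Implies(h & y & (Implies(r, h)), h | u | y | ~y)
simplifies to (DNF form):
True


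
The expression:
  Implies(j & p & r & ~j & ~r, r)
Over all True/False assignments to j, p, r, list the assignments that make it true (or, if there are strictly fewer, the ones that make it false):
is always true.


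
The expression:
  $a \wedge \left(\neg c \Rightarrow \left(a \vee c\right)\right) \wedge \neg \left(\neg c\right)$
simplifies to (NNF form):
$a \wedge c$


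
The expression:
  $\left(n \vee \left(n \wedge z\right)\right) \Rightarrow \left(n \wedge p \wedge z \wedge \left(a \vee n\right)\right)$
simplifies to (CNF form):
$\left(p \vee \neg n\right) \wedge \left(z \vee \neg n\right)$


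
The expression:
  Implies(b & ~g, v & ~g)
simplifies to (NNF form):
g | v | ~b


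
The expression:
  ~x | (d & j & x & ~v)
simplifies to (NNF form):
~x | (d & j & ~v)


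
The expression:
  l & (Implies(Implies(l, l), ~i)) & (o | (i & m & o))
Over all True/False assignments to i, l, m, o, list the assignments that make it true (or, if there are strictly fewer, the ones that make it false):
is true only for:
  i=False, l=True, m=False, o=True;
  i=False, l=True, m=True, o=True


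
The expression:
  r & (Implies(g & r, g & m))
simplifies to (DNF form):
(m & r) | (r & ~g)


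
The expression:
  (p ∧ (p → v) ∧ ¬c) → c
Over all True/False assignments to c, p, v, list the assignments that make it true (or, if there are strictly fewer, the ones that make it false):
is false only for:
  c=False, p=True, v=True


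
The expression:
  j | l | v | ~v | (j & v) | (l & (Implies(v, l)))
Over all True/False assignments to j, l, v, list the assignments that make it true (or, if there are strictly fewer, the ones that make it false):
is always true.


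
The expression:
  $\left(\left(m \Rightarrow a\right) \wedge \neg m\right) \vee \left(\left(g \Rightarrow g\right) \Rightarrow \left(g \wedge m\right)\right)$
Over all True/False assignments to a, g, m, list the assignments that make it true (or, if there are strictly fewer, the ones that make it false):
is false only for:
  a=False, g=False, m=True;
  a=True, g=False, m=True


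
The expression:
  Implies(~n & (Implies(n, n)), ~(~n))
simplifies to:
n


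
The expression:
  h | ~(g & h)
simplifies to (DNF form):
True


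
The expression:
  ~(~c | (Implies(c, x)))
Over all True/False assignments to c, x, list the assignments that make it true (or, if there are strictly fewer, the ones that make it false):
is true only for:
  c=True, x=False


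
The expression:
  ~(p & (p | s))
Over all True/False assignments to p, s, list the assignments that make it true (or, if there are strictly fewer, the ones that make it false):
is true only for:
  p=False, s=False;
  p=False, s=True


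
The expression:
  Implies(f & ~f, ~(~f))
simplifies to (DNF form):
True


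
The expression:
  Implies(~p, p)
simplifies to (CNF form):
p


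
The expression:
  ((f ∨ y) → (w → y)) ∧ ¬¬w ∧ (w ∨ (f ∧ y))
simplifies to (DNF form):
(w ∧ y) ∨ (w ∧ ¬f)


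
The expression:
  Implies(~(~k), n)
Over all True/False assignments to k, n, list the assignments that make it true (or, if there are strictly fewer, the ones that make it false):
is false only for:
  k=True, n=False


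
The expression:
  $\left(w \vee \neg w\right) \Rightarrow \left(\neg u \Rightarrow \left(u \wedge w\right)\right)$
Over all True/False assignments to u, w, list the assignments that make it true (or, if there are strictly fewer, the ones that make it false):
is true only for:
  u=True, w=False;
  u=True, w=True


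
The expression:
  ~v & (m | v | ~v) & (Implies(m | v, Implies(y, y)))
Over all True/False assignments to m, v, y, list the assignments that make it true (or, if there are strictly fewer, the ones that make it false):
is true only for:
  m=False, v=False, y=False;
  m=False, v=False, y=True;
  m=True, v=False, y=False;
  m=True, v=False, y=True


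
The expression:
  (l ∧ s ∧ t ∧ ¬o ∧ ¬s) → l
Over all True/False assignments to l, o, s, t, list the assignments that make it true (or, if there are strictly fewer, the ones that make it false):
is always true.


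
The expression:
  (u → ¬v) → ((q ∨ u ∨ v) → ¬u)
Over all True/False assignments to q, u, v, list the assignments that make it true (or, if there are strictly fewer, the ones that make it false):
is false only for:
  q=False, u=True, v=False;
  q=True, u=True, v=False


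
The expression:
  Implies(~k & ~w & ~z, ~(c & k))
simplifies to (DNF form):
True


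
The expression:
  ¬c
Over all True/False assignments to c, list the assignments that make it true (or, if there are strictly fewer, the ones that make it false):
is true only for:
  c=False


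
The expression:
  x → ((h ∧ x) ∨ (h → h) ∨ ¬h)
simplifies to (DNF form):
True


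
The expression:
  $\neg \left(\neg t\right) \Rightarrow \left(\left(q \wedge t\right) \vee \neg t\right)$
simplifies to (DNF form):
$q \vee \neg t$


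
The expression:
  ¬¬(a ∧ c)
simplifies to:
a ∧ c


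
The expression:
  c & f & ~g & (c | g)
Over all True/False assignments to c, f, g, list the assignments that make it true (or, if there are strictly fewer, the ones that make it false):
is true only for:
  c=True, f=True, g=False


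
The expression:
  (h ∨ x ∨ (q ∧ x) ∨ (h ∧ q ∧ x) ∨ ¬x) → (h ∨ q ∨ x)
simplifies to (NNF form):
h ∨ q ∨ x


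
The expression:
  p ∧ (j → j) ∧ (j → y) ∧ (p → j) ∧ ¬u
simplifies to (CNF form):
j ∧ p ∧ y ∧ ¬u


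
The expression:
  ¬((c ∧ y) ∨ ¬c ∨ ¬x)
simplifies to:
c ∧ x ∧ ¬y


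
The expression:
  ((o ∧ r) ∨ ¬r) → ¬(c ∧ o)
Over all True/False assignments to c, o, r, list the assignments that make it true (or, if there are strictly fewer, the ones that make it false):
is false only for:
  c=True, o=True, r=False;
  c=True, o=True, r=True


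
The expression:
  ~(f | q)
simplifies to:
~f & ~q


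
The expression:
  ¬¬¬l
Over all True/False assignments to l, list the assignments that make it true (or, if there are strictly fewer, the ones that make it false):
is true only for:
  l=False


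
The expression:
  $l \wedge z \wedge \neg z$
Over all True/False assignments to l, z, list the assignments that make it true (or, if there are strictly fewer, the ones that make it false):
is never true.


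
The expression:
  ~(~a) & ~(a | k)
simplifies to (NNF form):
False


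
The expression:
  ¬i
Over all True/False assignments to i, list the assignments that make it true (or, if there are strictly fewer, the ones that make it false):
is true only for:
  i=False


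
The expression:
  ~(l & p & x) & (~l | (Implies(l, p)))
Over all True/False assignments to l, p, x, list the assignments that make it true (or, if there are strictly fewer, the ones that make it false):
is false only for:
  l=True, p=False, x=False;
  l=True, p=False, x=True;
  l=True, p=True, x=True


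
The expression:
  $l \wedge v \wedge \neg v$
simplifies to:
$\text{False}$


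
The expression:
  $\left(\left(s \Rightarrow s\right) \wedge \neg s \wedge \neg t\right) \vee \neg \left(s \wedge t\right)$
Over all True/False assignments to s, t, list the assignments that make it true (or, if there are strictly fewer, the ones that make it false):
is false only for:
  s=True, t=True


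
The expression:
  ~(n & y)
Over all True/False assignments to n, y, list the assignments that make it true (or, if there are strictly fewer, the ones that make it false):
is false only for:
  n=True, y=True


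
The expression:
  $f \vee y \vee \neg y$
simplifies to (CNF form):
$\text{True}$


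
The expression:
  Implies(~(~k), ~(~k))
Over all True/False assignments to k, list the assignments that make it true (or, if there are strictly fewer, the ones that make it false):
is always true.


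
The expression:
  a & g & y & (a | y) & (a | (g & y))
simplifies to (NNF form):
a & g & y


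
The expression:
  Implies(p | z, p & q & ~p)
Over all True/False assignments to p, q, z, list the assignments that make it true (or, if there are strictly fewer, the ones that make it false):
is true only for:
  p=False, q=False, z=False;
  p=False, q=True, z=False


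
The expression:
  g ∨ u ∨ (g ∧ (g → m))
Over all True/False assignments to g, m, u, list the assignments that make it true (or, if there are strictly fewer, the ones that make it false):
is false only for:
  g=False, m=False, u=False;
  g=False, m=True, u=False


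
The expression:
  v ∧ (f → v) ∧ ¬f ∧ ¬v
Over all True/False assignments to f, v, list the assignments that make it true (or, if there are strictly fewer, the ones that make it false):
is never true.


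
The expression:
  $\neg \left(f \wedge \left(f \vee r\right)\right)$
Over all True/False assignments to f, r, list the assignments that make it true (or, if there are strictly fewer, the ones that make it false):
is true only for:
  f=False, r=False;
  f=False, r=True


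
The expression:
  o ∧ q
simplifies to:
o ∧ q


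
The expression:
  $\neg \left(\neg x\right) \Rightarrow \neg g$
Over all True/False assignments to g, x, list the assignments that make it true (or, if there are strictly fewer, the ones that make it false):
is false only for:
  g=True, x=True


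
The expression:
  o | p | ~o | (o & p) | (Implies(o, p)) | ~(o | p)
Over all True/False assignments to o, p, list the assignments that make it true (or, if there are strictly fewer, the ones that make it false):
is always true.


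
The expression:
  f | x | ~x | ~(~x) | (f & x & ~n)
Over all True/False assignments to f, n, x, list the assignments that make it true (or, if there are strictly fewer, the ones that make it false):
is always true.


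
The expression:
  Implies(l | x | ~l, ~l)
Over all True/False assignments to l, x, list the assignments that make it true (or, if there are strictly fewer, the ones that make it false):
is true only for:
  l=False, x=False;
  l=False, x=True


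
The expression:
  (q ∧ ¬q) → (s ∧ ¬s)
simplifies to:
True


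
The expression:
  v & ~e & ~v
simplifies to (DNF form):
False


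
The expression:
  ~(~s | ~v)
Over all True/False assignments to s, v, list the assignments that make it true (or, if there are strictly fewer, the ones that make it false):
is true only for:
  s=True, v=True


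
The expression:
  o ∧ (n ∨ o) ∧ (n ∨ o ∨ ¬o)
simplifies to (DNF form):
o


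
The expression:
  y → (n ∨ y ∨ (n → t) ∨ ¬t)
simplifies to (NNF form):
True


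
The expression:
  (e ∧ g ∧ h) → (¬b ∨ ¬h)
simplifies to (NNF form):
¬b ∨ ¬e ∨ ¬g ∨ ¬h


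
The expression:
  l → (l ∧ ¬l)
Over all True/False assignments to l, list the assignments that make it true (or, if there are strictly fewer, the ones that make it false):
is true only for:
  l=False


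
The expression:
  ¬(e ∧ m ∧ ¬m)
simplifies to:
True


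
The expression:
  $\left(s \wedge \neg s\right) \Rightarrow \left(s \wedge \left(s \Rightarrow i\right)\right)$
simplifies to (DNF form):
$\text{True}$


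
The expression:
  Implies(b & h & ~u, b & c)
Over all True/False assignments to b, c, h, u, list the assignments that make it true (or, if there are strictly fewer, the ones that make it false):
is false only for:
  b=True, c=False, h=True, u=False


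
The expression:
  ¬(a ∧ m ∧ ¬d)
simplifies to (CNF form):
d ∨ ¬a ∨ ¬m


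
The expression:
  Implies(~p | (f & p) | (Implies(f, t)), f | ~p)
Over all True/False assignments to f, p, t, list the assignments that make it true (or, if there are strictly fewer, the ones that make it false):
is false only for:
  f=False, p=True, t=False;
  f=False, p=True, t=True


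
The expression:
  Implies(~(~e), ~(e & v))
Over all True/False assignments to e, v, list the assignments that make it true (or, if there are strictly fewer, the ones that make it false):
is false only for:
  e=True, v=True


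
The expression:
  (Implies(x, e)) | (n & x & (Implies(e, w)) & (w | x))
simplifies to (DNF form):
e | n | ~x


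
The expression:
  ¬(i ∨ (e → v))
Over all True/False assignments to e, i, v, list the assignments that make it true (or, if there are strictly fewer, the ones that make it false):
is true only for:
  e=True, i=False, v=False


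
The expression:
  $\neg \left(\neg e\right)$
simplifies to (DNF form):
$e$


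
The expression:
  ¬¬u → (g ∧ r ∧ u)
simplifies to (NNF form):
(g ∧ r) ∨ ¬u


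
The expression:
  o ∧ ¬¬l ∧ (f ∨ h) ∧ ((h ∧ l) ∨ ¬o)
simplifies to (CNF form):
h ∧ l ∧ o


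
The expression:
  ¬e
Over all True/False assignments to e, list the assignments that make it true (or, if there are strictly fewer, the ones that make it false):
is true only for:
  e=False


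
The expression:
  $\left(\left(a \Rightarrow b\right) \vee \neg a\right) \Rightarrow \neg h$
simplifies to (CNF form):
$\left(a \vee \neg h\right) \wedge \left(\neg b \vee \neg h\right)$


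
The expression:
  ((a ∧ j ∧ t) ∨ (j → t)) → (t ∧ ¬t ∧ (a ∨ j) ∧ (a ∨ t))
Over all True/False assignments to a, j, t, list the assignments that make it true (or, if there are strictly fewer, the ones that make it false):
is true only for:
  a=False, j=True, t=False;
  a=True, j=True, t=False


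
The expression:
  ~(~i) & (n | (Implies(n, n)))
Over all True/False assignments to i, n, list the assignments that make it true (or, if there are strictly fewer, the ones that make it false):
is true only for:
  i=True, n=False;
  i=True, n=True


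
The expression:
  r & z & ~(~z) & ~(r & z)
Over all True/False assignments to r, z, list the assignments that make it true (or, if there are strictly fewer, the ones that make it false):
is never true.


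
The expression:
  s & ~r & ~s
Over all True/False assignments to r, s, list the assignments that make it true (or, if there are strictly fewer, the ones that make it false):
is never true.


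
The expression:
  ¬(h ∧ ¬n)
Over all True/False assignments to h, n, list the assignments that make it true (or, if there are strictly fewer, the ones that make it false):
is false only for:
  h=True, n=False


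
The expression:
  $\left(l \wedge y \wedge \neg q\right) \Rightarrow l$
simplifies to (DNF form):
$\text{True}$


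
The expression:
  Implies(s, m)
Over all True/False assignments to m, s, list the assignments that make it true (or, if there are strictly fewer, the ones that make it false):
is false only for:
  m=False, s=True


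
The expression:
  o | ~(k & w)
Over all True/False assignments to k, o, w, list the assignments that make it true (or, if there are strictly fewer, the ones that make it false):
is false only for:
  k=True, o=False, w=True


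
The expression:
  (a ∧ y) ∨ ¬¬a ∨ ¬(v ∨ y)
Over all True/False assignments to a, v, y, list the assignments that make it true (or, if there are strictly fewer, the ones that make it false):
is false only for:
  a=False, v=False, y=True;
  a=False, v=True, y=False;
  a=False, v=True, y=True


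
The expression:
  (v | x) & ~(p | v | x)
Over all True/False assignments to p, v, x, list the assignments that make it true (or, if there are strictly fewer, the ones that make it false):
is never true.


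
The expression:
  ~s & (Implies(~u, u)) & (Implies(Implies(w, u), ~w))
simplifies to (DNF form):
u & ~s & ~w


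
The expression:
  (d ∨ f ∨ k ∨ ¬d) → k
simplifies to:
k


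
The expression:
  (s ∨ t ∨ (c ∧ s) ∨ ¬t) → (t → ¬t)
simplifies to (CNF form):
¬t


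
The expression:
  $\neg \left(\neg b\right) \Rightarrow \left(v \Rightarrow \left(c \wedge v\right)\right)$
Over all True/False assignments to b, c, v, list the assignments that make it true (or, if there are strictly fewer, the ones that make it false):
is false only for:
  b=True, c=False, v=True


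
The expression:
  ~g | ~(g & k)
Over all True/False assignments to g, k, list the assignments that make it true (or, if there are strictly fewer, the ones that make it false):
is false only for:
  g=True, k=True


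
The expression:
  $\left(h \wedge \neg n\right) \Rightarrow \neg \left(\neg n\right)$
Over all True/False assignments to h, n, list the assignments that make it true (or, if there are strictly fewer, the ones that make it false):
is false only for:
  h=True, n=False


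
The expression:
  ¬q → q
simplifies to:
q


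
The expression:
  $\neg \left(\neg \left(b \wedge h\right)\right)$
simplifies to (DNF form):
$b \wedge h$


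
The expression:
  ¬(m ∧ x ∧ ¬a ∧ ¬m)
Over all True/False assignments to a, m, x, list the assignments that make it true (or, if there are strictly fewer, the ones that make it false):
is always true.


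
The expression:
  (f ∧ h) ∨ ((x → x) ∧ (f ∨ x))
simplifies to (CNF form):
f ∨ x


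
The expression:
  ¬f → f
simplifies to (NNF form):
f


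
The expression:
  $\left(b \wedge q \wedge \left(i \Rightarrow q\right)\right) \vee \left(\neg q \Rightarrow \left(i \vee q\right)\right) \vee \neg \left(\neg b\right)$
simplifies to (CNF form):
$b \vee i \vee q$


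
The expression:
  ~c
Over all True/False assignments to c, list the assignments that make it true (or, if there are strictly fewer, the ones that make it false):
is true only for:
  c=False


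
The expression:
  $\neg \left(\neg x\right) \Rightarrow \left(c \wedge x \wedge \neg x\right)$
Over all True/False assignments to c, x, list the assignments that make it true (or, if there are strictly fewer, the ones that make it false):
is true only for:
  c=False, x=False;
  c=True, x=False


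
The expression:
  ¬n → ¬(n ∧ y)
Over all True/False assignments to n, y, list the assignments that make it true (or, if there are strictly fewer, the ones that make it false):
is always true.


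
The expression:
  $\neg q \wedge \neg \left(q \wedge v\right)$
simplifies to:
$\neg q$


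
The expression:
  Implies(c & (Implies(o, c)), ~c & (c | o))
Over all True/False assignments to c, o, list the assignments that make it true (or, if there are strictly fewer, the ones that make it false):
is true only for:
  c=False, o=False;
  c=False, o=True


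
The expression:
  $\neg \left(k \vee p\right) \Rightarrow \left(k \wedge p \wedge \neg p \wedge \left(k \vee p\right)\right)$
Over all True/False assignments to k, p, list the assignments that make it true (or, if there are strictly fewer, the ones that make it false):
is false only for:
  k=False, p=False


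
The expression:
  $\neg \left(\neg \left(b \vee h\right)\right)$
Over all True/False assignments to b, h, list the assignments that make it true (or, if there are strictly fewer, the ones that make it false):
is false only for:
  b=False, h=False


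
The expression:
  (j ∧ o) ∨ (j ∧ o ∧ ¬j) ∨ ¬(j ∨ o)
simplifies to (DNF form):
(j ∧ o) ∨ (¬j ∧ ¬o)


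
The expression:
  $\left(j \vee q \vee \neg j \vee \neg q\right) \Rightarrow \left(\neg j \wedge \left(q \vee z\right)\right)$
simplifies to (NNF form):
$\neg j \wedge \left(q \vee z\right)$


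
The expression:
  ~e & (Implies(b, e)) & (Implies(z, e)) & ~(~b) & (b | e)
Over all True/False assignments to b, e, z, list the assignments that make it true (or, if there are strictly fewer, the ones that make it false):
is never true.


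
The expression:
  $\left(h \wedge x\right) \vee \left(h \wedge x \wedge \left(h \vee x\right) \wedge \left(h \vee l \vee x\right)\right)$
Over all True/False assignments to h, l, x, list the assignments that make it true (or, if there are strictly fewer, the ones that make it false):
is true only for:
  h=True, l=False, x=True;
  h=True, l=True, x=True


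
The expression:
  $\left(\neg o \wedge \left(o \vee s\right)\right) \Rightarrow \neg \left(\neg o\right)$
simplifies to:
$o \vee \neg s$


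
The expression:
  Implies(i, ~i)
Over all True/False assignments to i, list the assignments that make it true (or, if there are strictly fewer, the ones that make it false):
is true only for:
  i=False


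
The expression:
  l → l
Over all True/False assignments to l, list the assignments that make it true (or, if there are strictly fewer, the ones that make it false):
is always true.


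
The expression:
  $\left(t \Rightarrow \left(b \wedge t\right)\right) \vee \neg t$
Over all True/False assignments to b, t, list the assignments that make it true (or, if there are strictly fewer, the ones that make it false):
is false only for:
  b=False, t=True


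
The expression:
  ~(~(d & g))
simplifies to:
d & g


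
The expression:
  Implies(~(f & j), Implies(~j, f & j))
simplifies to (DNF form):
j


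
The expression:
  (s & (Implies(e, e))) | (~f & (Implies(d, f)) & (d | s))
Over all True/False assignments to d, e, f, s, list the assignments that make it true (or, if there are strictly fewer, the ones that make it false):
is true only for:
  d=False, e=False, f=False, s=True;
  d=False, e=False, f=True, s=True;
  d=False, e=True, f=False, s=True;
  d=False, e=True, f=True, s=True;
  d=True, e=False, f=False, s=True;
  d=True, e=False, f=True, s=True;
  d=True, e=True, f=False, s=True;
  d=True, e=True, f=True, s=True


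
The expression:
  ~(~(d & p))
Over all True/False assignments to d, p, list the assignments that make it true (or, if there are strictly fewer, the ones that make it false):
is true only for:
  d=True, p=True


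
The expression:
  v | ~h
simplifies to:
v | ~h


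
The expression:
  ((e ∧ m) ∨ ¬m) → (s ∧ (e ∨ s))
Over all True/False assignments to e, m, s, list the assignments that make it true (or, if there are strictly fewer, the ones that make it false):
is false only for:
  e=False, m=False, s=False;
  e=True, m=False, s=False;
  e=True, m=True, s=False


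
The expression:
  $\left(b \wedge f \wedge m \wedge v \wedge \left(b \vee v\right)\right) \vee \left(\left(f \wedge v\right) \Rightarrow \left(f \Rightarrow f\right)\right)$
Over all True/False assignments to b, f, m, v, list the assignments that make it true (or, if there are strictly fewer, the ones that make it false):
is always true.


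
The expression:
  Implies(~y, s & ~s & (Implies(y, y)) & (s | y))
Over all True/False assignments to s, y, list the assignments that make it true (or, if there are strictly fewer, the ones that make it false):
is true only for:
  s=False, y=True;
  s=True, y=True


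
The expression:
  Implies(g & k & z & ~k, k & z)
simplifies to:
True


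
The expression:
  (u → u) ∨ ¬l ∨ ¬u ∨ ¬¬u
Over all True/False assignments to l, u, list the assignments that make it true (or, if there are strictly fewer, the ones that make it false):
is always true.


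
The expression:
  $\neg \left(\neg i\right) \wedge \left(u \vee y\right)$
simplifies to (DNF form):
$\left(i \wedge u\right) \vee \left(i \wedge y\right)$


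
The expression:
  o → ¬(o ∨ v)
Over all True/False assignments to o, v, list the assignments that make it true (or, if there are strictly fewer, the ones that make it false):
is true only for:
  o=False, v=False;
  o=False, v=True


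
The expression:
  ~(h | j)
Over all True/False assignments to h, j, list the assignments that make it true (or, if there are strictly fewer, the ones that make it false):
is true only for:
  h=False, j=False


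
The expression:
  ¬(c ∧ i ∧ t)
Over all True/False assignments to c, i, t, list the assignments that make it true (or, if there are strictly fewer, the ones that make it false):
is false only for:
  c=True, i=True, t=True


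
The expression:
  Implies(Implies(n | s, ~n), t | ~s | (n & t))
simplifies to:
n | t | ~s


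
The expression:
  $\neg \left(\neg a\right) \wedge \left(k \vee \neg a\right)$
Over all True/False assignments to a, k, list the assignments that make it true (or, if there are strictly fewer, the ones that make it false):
is true only for:
  a=True, k=True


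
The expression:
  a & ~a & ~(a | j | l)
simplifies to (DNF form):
False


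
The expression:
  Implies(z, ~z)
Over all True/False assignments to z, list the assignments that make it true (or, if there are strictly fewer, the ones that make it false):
is true only for:
  z=False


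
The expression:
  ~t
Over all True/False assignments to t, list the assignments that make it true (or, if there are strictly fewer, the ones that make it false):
is true only for:
  t=False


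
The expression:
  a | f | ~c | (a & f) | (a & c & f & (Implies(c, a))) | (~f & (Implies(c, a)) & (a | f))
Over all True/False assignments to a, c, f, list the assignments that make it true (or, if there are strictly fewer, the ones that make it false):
is false only for:
  a=False, c=True, f=False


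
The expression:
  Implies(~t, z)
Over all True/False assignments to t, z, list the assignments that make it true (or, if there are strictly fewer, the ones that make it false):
is false only for:
  t=False, z=False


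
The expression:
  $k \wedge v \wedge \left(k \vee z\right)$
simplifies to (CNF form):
$k \wedge v$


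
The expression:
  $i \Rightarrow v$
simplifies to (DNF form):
$v \vee \neg i$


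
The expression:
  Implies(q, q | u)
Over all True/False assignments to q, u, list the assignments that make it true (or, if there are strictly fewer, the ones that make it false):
is always true.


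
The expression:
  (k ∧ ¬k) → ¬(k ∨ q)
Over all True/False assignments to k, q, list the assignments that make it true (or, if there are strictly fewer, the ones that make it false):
is always true.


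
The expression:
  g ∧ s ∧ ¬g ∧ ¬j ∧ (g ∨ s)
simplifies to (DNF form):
False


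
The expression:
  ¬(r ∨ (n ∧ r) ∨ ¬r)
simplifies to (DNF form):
False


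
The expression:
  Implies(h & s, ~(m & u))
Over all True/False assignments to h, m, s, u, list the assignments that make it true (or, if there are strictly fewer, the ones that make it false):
is false only for:
  h=True, m=True, s=True, u=True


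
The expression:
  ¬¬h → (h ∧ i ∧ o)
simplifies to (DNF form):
(i ∧ o) ∨ ¬h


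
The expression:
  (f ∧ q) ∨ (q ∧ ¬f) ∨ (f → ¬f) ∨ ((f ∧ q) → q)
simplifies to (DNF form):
True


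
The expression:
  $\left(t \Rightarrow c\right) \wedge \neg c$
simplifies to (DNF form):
$\neg c \wedge \neg t$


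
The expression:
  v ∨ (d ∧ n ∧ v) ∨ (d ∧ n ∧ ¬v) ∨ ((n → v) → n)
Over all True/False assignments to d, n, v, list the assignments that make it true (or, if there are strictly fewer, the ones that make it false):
is false only for:
  d=False, n=False, v=False;
  d=True, n=False, v=False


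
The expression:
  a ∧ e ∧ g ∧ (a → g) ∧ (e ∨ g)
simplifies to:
a ∧ e ∧ g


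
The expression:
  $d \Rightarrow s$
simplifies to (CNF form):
$s \vee \neg d$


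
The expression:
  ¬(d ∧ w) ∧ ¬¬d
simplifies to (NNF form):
d ∧ ¬w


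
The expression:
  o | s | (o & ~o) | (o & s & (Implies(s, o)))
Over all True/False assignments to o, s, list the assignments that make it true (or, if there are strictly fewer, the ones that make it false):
is false only for:
  o=False, s=False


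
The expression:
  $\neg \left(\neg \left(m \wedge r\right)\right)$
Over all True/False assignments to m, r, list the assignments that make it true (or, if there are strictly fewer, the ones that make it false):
is true only for:
  m=True, r=True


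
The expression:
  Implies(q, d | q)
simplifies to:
True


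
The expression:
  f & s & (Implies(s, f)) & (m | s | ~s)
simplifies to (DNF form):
f & s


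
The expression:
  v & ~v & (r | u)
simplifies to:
False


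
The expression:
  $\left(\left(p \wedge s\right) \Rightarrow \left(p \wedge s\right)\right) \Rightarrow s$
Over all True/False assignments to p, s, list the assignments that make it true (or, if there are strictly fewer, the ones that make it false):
is true only for:
  p=False, s=True;
  p=True, s=True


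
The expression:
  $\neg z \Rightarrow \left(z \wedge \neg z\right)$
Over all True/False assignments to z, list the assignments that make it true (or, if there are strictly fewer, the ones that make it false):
is true only for:
  z=True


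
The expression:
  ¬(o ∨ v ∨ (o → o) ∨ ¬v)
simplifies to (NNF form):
False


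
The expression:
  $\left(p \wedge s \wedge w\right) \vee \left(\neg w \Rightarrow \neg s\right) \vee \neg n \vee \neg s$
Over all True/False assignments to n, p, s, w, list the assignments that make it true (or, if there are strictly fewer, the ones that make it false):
is false only for:
  n=True, p=False, s=True, w=False;
  n=True, p=True, s=True, w=False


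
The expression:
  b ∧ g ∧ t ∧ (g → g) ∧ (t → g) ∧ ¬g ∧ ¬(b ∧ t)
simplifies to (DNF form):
False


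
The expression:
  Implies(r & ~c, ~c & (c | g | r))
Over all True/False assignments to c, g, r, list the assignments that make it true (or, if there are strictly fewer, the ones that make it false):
is always true.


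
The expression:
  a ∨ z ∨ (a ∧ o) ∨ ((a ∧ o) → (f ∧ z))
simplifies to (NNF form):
True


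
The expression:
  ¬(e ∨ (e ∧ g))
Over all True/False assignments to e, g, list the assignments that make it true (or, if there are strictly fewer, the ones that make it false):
is true only for:
  e=False, g=False;
  e=False, g=True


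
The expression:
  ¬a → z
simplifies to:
a ∨ z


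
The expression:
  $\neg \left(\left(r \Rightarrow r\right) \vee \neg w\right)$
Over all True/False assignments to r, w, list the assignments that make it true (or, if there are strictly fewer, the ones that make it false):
is never true.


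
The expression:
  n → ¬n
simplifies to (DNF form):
¬n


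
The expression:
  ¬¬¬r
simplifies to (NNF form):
¬r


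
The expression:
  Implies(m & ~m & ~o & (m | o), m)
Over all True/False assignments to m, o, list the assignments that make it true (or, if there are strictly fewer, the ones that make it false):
is always true.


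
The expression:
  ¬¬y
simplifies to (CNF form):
y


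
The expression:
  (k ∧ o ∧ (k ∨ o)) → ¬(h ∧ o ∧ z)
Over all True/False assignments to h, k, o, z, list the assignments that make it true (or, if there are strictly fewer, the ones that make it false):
is false only for:
  h=True, k=True, o=True, z=True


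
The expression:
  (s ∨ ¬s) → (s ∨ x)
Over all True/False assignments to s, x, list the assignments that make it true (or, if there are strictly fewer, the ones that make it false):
is false only for:
  s=False, x=False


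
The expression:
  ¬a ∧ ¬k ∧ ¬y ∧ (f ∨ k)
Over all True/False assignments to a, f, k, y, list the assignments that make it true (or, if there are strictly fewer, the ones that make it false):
is true only for:
  a=False, f=True, k=False, y=False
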